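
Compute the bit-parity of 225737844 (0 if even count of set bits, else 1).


0b1101011101000111110001110100 has 16 ones => parity 0

0


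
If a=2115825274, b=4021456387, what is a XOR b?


2115825274 ^ 4021456387 = 2444124281

2444124281


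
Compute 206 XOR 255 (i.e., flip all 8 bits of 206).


206 ^ 255 = 49

49


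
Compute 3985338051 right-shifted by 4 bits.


0b11101101100010110110111011000011 >> 4 = 0b1110110110001011011011101100 = 249083628

249083628


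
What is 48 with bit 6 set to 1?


48 | (1 << 6) = 48 | 64 = 112

112


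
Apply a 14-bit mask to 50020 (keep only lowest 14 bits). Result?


50020 & 16383 = 868

868


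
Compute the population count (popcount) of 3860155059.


0b11100110000101010100101010110011 has 16 set bits

16


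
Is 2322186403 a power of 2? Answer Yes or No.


0b10001010011010011100000010100011. Multiple bits set => No

No


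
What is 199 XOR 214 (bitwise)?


0b11000111 ^ 0b11010110 = 0b10001 = 17

17


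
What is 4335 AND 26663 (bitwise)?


0b1000011101111 & 0b110100000100111 = 0b100111 = 39

39


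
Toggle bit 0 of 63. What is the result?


63 ^ (1 << 0) = 63 ^ 1 = 62

62


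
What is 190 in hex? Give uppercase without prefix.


190 = BE hex

BE


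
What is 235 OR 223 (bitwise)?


0b11101011 | 0b11011111 = 0b11111111 = 255

255


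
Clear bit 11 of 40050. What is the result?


40050 & ~(1 << 11) = 38002

38002


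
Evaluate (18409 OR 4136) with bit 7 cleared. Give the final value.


Step 1: 18409 | 4136 = 22505
Step 2: 22505 & ~(1 << 7) = 22377

22377


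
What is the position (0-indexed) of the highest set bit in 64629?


0b1111110001110101. Highest set bit at position 15

15


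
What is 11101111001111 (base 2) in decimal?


11101111001111 in decimal = 15311

15311


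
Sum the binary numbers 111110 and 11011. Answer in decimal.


111110 + 11011 = 1011001 = 89

89


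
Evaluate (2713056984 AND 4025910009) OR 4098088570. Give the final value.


Step 1: 2713056984 & 4025910009 = 2712961752
Step 2: 2712961752 | 4098088570 = 4126662394

4126662394


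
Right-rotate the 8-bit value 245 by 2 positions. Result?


Rotate 0b11110101 right by 2 (8-bit) = 0b1111101 = 125

125


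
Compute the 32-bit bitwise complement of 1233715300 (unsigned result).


~0b1001001100010010000000001100100 = 0b10110110011101101111111110011011 = 3061251995 (32-bit unsigned)

3061251995


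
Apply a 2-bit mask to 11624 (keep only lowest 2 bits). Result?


11624 & 3 = 0

0


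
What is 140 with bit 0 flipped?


140 ^ (1 << 0) = 140 ^ 1 = 141

141


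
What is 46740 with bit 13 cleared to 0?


46740 & ~(1 << 13) = 38548

38548


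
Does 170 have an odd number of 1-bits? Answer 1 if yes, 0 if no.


0b10101010 has 4 ones => parity 0

0


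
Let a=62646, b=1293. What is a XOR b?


62646 ^ 1293 = 61883

61883


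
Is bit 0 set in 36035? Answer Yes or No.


0b1000110011000011, bit 0 = 1. Yes

Yes


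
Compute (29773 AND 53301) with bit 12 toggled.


Step 1: 29773 & 53301 = 20485
Step 2: 20485 ^ (1 << 12) = 20485 ^ 4096 = 16389

16389


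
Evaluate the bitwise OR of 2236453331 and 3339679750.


0b10000101010011011001000111010011 | 0b11000111000011110111100000000110 = 0b11000111010011111111100111010111 = 3343907287

3343907287


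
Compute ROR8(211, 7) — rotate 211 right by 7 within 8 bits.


Rotate 0b11010011 right by 7 (8-bit) = 0b10100111 = 167

167


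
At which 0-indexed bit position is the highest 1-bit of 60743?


0b1110110101000111. Highest set bit at position 15

15


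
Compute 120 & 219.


0b1111000 & 0b11011011 = 0b1011000 = 88

88


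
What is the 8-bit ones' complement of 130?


130 ^ 255 = 125

125


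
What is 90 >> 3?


0b1011010 >> 3 = 0b1011 = 11

11


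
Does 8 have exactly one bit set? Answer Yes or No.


0b1000. Only one bit set => Yes

Yes


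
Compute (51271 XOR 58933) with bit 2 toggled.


Step 1: 51271 ^ 58933 = 11890
Step 2: 11890 ^ (1 << 2) = 11890 ^ 4 = 11894

11894


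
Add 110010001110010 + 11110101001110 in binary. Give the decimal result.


110010001110010 + 11110101001110 = 1010000111000000 = 41408

41408


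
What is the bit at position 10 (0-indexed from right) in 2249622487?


0b10000110000101101000001111010111, position 10 = 0

0


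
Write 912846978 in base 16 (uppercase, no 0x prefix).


912846978 = 3668F082 hex

3668F082


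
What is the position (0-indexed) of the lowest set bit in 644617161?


0b100110011011000001001111001001. Lowest set bit at position 0

0


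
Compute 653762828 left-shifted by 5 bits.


0b100110111101111010000100001100 << 5 = 0b10011011110111101000010000110000000 = 20920410496

20920410496


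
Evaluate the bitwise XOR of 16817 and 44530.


0b100000110110001 ^ 0b1010110111110010 = 0b1110110001000011 = 60483

60483


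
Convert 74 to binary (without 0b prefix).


74 = 1001010 in binary

1001010


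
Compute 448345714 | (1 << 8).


448345714 | (1 << 8) = 448345714 | 256 = 448345970

448345970


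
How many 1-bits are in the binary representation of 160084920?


0b1001100010101011001110111000 has 14 set bits

14


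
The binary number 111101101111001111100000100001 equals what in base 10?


111101101111001111100000100001 in decimal = 1035794465

1035794465


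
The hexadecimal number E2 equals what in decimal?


E2 hex = 226 decimal

226


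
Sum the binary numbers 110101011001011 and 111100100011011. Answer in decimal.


110101011001011 + 111100100011011 = 1110001111100110 = 58342

58342


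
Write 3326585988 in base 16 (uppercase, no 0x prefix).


3326585988 = C647AC84 hex

C647AC84


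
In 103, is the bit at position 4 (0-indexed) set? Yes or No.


0b1100111, bit 4 = 0. No

No


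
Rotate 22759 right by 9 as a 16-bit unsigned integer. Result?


Rotate 0b101100011100111 right by 9 (16-bit) = 0b111001110101100 = 29612

29612


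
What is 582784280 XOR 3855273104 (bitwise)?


0b100010101111001001010100011000 ^ 0b11100101110010101100110010010000 = 0b11000111011101100101100110001000 = 3346422152

3346422152


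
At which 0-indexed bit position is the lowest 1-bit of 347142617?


0b10100101100001111100111011001. Lowest set bit at position 0

0


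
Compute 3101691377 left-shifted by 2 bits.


0b10111000111000000000110111110001 << 2 = 0b1011100011100000000011011111000100 = 12406765508

12406765508


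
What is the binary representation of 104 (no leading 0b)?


104 = 1101000 in binary

1101000


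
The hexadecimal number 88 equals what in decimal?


88 hex = 136 decimal

136


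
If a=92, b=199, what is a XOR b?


92 ^ 199 = 155

155


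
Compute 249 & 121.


0b11111001 & 0b1111001 = 0b1111001 = 121

121


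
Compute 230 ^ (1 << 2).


230 ^ (1 << 2) = 230 ^ 4 = 226

226


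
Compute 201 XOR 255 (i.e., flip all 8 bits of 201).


201 ^ 255 = 54

54


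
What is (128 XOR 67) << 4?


Step 1: 128 ^ 67 = 195
Step 2: 195 << 4 = 3120

3120


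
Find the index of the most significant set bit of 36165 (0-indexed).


0b1000110101000101. Highest set bit at position 15

15


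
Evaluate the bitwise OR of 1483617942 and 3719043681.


0b1011000011011100011011010010110 | 0b11011101101011000001101001100001 = 0b11011101111011100011111011110111 = 3723378423

3723378423


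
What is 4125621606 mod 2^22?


4125621606 & 4194303 = 2620774

2620774


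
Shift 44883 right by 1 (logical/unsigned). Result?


0b1010111101010011 >> 1 = 0b101011110101001 = 22441

22441


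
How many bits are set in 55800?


0b1101100111111000 has 10 set bits

10


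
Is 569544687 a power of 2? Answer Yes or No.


0b100001111100101000111111101111. Multiple bits set => No

No


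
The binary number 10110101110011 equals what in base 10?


10110101110011 in decimal = 11635

11635


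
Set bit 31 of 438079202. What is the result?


438079202 | (1 << 31) = 438079202 | 2147483648 = 2585562850

2585562850


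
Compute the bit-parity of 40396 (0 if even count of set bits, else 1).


0b1001110111001100 has 9 ones => parity 1

1


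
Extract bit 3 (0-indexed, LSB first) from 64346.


0b1111101101011010, position 3 = 1

1


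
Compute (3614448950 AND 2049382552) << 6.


Step 1: 3614448950 & 2049382552 = 1377835024
Step 2: 1377835024 << 6 = 88181441536

88181441536


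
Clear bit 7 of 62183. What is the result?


62183 & ~(1 << 7) = 62055

62055


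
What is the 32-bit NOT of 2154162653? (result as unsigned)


~0b10000000011001011110100111011101 = 0b1111111100110100001011000100010 = 2140804642 (32-bit unsigned)

2140804642


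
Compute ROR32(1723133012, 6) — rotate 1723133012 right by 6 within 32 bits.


Rotate 0b1100110101101001110110001010100 right by 6 (32-bit) = 0b1010001100110101101001110110001 = 1369101233

1369101233


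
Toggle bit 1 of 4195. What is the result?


4195 ^ (1 << 1) = 4195 ^ 2 = 4193

4193


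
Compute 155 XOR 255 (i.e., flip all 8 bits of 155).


155 ^ 255 = 100

100


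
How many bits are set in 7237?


0b1110001000101 has 6 set bits

6


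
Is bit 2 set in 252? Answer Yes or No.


0b11111100, bit 2 = 1. Yes

Yes


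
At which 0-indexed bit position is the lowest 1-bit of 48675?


0b1011111000100011. Lowest set bit at position 0

0


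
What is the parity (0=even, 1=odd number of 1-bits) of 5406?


0b1010100011110 has 7 ones => parity 1

1


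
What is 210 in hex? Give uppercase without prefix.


210 = D2 hex

D2


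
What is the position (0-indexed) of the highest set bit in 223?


0b11011111. Highest set bit at position 7

7


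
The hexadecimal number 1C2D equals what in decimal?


1C2D hex = 7213 decimal

7213


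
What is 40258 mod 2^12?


40258 & 4095 = 3394

3394


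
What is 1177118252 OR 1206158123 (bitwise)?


0b1000110001010010110011000101100 | 0b1000111111001001000001100101011 = 0b1000111111011011110011100101111 = 1206773551

1206773551


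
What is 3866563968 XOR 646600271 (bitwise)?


0b11100110011101110001010110000000 ^ 0b100110100010100101011001001111 = 0b11000000111111010100001111001111 = 3237823439

3237823439


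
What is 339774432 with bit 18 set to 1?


339774432 | (1 << 18) = 339774432 | 262144 = 340036576

340036576


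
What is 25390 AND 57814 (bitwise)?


0b110001100101110 & 0b1110000111010110 = 0b110000100000110 = 24838

24838


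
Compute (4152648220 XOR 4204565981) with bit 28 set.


Step 1: 4152648220 ^ 4204565981 = 219740097
Step 2: 219740097 | (1 << 28) = 219740097 | 268435456 = 488175553

488175553


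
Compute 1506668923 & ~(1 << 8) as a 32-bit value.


1506668923 & ~(1 << 8) = 1506668667

1506668667


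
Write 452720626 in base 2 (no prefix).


452720626 = 11010111110111111011111110010 in binary

11010111110111111011111110010


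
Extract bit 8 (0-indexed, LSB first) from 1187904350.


0b1000110110011011111101101011110, position 8 = 1

1


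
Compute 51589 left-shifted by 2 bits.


0b1100100110000101 << 2 = 0b110010011000010100 = 206356

206356


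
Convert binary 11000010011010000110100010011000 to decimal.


11000010011010000110100010011000 in decimal = 3261622424

3261622424


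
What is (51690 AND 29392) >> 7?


Step 1: 51690 & 29392 = 16576
Step 2: 16576 >> 7 = 129

129


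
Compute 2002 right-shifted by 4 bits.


0b11111010010 >> 4 = 0b1111101 = 125

125


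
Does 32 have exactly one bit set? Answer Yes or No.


0b100000. Only one bit set => Yes

Yes


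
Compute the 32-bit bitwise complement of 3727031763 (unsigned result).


~0b11011110001001011111110111010011 = 0b100001110110100000001000101100 = 567935532 (32-bit unsigned)

567935532


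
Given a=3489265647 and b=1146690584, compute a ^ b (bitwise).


3489265647 ^ 1146690584 = 2342579191

2342579191


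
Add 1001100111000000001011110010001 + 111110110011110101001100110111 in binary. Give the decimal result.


1001100111000000001011110010001 + 111110110011110101001100110111 = 10001011101011110110101011001000 = 2343529160

2343529160


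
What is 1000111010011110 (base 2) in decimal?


1000111010011110 in decimal = 36510

36510


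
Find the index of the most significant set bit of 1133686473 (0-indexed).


0b1000011100100101010111011001001. Highest set bit at position 30

30


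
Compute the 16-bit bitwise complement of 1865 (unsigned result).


~0b11101001001 = 0b1111100010110110 = 63670 (16-bit unsigned)

63670


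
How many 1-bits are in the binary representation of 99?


0b1100011 has 4 set bits

4


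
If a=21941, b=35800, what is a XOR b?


21941 ^ 35800 = 56941

56941


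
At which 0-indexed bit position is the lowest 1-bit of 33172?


0b1000000110010100. Lowest set bit at position 2

2


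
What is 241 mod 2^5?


241 & 31 = 17

17


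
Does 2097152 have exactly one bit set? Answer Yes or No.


0b1000000000000000000000. Only one bit set => Yes

Yes


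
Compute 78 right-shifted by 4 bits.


0b1001110 >> 4 = 0b100 = 4

4


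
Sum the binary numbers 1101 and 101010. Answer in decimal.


1101 + 101010 = 110111 = 55

55


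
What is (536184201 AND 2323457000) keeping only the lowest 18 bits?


Step 1: 536184201 & 2323457000 = 175440264
Step 2: 175440264 & 262143 = 65928

65928


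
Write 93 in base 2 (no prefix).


93 = 1011101 in binary

1011101


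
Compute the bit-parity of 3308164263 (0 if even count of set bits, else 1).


0b11000101001011101001010010100111 has 16 ones => parity 0

0


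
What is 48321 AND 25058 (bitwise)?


0b1011110011000001 & 0b110000111100010 = 0b10000011000000 = 8384

8384


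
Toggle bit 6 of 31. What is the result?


31 ^ (1 << 6) = 31 ^ 64 = 95

95


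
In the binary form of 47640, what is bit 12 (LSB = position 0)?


0b1011101000011000, position 12 = 1

1


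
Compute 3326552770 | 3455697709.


0b11000110010001110010101011000010 | 0b11001101111110011100001100101101 = 0b11001111111111111110101111101111 = 3489655791

3489655791


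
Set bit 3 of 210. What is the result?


210 | (1 << 3) = 210 | 8 = 218

218


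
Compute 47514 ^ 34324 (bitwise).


0b1011100110011010 ^ 0b1000011000010100 = 0b11111110001110 = 16270

16270


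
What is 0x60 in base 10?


60 hex = 96 decimal

96


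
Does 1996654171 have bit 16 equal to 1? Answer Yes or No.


0b1110111000000101000011001011011, bit 16 = 0. No

No


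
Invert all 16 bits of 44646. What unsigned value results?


44646 ^ 65535 = 20889

20889


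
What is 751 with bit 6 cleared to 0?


751 & ~(1 << 6) = 687

687


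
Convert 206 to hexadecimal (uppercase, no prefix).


206 = CE hex

CE


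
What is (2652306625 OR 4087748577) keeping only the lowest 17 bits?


Step 1: 2652306625 | 4087748577 = 4290183137
Step 2: 4290183137 & 131071 = 65505

65505


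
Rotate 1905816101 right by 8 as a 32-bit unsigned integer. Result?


Rotate 0b1110001100110000111001000100101 right by 8 (32-bit) = 0b100101011100011001100001110010 = 628201586

628201586


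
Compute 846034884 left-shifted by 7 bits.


0b110010011011010111011111000100 << 7 = 0b1100100110110101110111110001000000000 = 108292465152

108292465152


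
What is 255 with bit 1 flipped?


255 ^ (1 << 1) = 255 ^ 2 = 253

253


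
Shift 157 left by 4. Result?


0b10011101 << 4 = 0b100111010000 = 2512

2512


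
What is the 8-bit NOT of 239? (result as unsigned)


~0b11101111 = 0b10000 = 16 (8-bit unsigned)

16


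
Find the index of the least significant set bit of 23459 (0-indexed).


0b101101110100011. Lowest set bit at position 0

0


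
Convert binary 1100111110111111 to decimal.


1100111110111111 in decimal = 53183

53183


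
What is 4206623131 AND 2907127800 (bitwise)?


0b11111010101110111111100110011011 & 0b10101101010001110011111111111000 = 0b10101000000000110011100110011000 = 2818783640

2818783640


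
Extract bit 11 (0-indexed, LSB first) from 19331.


0b100101110000011, position 11 = 1

1


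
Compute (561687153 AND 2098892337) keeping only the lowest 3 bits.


Step 1: 561687153 & 2098892337 = 555387441
Step 2: 555387441 & 7 = 1

1


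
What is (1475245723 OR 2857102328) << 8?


Step 1: 1475245723 | 2857102328 = 4293918715
Step 2: 4293918715 << 8 = 1099243191040

1099243191040


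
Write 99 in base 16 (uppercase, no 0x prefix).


99 = 63 hex

63


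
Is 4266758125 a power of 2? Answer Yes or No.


0b11111110010100011000111111101101. Multiple bits set => No

No


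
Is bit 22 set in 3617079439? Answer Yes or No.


0b11010111100110000100000010001111, bit 22 = 0. No

No


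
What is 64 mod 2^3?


64 & 7 = 0

0


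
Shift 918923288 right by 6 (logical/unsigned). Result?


0b110110110001011010100000011000 >> 6 = 0b110110110001011010100000 = 14358176

14358176


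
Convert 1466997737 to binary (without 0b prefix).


1466997737 = 1010111011100001001101111101001 in binary

1010111011100001001101111101001


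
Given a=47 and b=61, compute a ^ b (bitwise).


47 ^ 61 = 18

18


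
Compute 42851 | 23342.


0b1010011101100011 | 0b101101100101110 = 0b1111111101101111 = 65391

65391


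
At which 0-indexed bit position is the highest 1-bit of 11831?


0b10111000110111. Highest set bit at position 13

13


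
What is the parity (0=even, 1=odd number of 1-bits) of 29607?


0b111001110100111 has 10 ones => parity 0

0


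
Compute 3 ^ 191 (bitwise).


0b11 ^ 0b10111111 = 0b10111100 = 188

188


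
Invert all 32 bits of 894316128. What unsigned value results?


894316128 ^ 4294967295 = 3400651167

3400651167


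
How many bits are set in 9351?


0b10010010000111 has 6 set bits

6


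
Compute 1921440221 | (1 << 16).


1921440221 | (1 << 16) = 1921440221 | 65536 = 1921505757

1921505757


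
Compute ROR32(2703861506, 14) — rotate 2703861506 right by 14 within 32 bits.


Rotate 0b10100001001010011010011100000010 right by 14 (32-bit) = 0b10011100000010101000010010100110 = 2617935014

2617935014


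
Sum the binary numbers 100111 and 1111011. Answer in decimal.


100111 + 1111011 = 10100010 = 162

162


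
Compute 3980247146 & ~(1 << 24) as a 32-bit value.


3980247146 & ~(1 << 24) = 3963469930

3963469930


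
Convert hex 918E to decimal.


918E hex = 37262 decimal

37262


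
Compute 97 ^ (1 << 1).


97 ^ (1 << 1) = 97 ^ 2 = 99

99


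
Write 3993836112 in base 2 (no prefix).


3993836112 = 11101110000011010001101001010000 in binary

11101110000011010001101001010000


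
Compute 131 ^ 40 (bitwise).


0b10000011 ^ 0b101000 = 0b10101011 = 171

171


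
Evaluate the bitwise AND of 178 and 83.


0b10110010 & 0b1010011 = 0b10010 = 18

18


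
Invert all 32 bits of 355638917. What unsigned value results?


355638917 ^ 4294967295 = 3939328378

3939328378


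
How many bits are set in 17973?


0b100011000110101 has 7 set bits

7


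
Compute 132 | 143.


0b10000100 | 0b10001111 = 0b10001111 = 143

143


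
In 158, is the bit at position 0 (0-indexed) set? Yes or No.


0b10011110, bit 0 = 0. No

No


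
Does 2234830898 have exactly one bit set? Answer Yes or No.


0b10000101001101001101000000110010. Multiple bits set => No

No


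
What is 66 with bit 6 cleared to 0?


66 & ~(1 << 6) = 2

2


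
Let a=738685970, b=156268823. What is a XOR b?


738685970 ^ 156268823 = 626461957

626461957


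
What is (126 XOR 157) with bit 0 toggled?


Step 1: 126 ^ 157 = 227
Step 2: 227 ^ (1 << 0) = 227 ^ 1 = 226

226


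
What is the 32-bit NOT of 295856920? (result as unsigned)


~0b10001101000100110101100011000 = 0b11101110010111011001010011100111 = 3999110375 (32-bit unsigned)

3999110375


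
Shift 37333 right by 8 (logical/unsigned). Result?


0b1001000111010101 >> 8 = 0b10010001 = 145

145


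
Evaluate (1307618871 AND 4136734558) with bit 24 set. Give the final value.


Step 1: 1307618871 & 4136734558 = 1150324246
Step 2: 1150324246 | (1 << 24) = 1150324246 | 16777216 = 1167101462

1167101462


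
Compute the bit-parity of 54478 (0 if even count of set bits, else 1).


0b1101010011001110 has 9 ones => parity 1

1


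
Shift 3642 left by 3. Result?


0b111000111010 << 3 = 0b111000111010000 = 29136

29136


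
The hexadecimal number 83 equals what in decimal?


83 hex = 131 decimal

131


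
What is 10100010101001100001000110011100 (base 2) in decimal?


10100010101001100001000110011100 in decimal = 2728792476

2728792476


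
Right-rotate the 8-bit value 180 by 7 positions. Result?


Rotate 0b10110100 right by 7 (8-bit) = 0b1101001 = 105

105


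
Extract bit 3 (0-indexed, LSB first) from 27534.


0b110101110001110, position 3 = 1

1


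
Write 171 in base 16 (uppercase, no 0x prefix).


171 = AB hex

AB


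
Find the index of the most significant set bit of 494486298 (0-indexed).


0b11101011110010100001100011010. Highest set bit at position 28

28


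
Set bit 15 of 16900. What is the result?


16900 | (1 << 15) = 16900 | 32768 = 49668

49668


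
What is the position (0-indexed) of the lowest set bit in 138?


0b10001010. Lowest set bit at position 1

1


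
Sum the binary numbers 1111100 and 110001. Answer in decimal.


1111100 + 110001 = 10101101 = 173

173


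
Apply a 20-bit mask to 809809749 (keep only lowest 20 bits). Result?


809809749 & 1048575 = 309077

309077


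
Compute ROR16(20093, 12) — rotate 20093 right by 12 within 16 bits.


Rotate 0b100111001111101 right by 12 (16-bit) = 0b1110011111010100 = 59348

59348


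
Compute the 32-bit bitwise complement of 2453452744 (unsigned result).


~0b10010010001111001011011111001000 = 0b1101101110000110100100000110111 = 1841514551 (32-bit unsigned)

1841514551


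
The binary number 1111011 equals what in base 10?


1111011 in decimal = 123

123


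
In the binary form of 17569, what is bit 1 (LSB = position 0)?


0b100010010100001, position 1 = 0

0


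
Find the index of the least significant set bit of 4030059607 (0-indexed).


0b11110000001101011101010001010111. Lowest set bit at position 0

0


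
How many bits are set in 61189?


0b1110111100000101 has 9 set bits

9


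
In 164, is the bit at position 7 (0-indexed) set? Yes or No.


0b10100100, bit 7 = 1. Yes

Yes


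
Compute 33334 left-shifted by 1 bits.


0b1000001000110110 << 1 = 0b10000010001101100 = 66668

66668


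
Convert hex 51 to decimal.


51 hex = 81 decimal

81


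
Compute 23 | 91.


0b10111 | 0b1011011 = 0b1011111 = 95

95


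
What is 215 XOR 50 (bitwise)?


0b11010111 ^ 0b110010 = 0b11100101 = 229

229


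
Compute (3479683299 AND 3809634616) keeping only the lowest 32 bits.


Step 1: 3479683299 & 3809634616 = 3271704608
Step 2: 3271704608 & 4294967295 = 3271704608

3271704608


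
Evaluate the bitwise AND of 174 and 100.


0b10101110 & 0b1100100 = 0b100100 = 36

36


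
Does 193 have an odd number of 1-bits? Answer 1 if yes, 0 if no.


0b11000001 has 3 ones => parity 1

1


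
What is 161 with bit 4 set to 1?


161 | (1 << 4) = 161 | 16 = 177

177


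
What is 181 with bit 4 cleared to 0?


181 & ~(1 << 4) = 165

165


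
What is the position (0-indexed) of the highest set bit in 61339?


0b1110111110011011. Highest set bit at position 15

15


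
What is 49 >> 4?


0b110001 >> 4 = 0b11 = 3

3


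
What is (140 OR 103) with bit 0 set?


Step 1: 140 | 103 = 239
Step 2: 239 | (1 << 0) = 239 | 1 = 239

239


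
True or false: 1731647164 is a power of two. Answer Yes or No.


0b1100111001101101101011010111100. Multiple bits set => No

No


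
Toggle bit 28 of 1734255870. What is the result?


1734255870 ^ (1 << 28) = 1734255870 ^ 268435456 = 2002691326

2002691326


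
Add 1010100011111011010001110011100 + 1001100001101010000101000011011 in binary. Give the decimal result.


1010100011111011010001110011100 + 1001100001101010000101000011011 = 10100000101100101010110110110111 = 2696064439

2696064439


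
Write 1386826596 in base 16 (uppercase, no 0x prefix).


1386826596 = 52A94B64 hex

52A94B64


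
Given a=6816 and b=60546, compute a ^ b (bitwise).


6816 ^ 60546 = 63010

63010


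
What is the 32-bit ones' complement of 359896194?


359896194 ^ 4294967295 = 3935071101

3935071101


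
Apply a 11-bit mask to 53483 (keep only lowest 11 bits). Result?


53483 & 2047 = 235

235


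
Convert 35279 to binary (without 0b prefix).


35279 = 1000100111001111 in binary

1000100111001111


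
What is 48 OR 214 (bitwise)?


0b110000 | 0b11010110 = 0b11110110 = 246

246


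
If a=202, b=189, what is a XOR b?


202 ^ 189 = 119

119


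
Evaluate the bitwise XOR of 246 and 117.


0b11110110 ^ 0b1110101 = 0b10000011 = 131

131


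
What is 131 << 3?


0b10000011 << 3 = 0b10000011000 = 1048

1048


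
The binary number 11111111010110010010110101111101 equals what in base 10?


11111111010110010010110101111101 in decimal = 4284034429

4284034429


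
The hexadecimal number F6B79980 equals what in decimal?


F6B79980 hex = 4139227520 decimal

4139227520


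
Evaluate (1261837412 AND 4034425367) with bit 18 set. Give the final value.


Step 1: 1261837412 & 4034425367 = 1076891652
Step 2: 1076891652 | (1 << 18) = 1076891652 | 262144 = 1077153796

1077153796


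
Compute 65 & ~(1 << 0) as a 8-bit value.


65 & ~(1 << 0) = 64

64


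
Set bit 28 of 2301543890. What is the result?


2301543890 | (1 << 28) = 2301543890 | 268435456 = 2569979346

2569979346


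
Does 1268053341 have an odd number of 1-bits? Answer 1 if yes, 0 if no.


0b1001011100101001111010101011101 has 18 ones => parity 0

0


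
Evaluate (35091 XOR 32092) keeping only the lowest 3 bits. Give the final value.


Step 1: 35091 ^ 32092 = 62543
Step 2: 62543 & 7 = 7

7


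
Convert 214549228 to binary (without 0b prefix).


214549228 = 1100110010011100001011101100 in binary

1100110010011100001011101100


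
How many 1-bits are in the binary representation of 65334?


0b1111111100110110 has 12 set bits

12


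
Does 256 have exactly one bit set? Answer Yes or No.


0b100000000. Only one bit set => Yes

Yes


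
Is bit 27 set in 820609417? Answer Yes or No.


0b110000111010011000000110001001, bit 27 = 0. No

No


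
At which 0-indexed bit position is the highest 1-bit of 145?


0b10010001. Highest set bit at position 7

7


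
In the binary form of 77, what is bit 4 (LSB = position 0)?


0b1001101, position 4 = 0

0


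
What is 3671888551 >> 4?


0b11011010110111001001001010100111 >> 4 = 0b1101101011011100100100101010 = 229493034

229493034


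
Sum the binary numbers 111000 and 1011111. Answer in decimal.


111000 + 1011111 = 10010111 = 151

151


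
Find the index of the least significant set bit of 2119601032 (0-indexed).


0b1111110010101101000101110001000. Lowest set bit at position 3

3


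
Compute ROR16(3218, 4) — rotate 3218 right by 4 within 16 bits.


Rotate 0b110010010010 right by 4 (16-bit) = 0b10000011001001 = 8393

8393


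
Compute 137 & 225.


0b10001001 & 0b11100001 = 0b10000001 = 129

129


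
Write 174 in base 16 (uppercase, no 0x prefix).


174 = AE hex

AE


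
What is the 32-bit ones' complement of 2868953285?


2868953285 ^ 4294967295 = 1426014010

1426014010


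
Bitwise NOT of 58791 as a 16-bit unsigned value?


~0b1110010110100111 = 0b1101001011000 = 6744 (16-bit unsigned)

6744


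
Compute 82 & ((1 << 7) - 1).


82 & 127 = 82

82


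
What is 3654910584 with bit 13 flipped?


3654910584 ^ (1 << 13) = 3654910584 ^ 8192 = 3654918776

3654918776


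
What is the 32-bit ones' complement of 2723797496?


2723797496 ^ 4294967295 = 1571169799

1571169799


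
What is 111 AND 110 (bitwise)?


0b1101111 & 0b1101110 = 0b1101110 = 110

110


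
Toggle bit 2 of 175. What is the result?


175 ^ (1 << 2) = 175 ^ 4 = 171

171


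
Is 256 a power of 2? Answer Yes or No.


0b100000000. Only one bit set => Yes

Yes


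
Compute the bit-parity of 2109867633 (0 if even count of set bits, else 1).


0b1111101110000100000011001110001 has 15 ones => parity 1

1


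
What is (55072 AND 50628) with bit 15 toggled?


Step 1: 55072 & 50628 = 50432
Step 2: 50432 ^ (1 << 15) = 50432 ^ 32768 = 17664

17664


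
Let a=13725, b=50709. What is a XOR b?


13725 ^ 50709 = 62344

62344


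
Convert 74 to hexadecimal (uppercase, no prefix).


74 = 4A hex

4A


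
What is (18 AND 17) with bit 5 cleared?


Step 1: 18 & 17 = 16
Step 2: 16 & ~(1 << 5) = 16

16


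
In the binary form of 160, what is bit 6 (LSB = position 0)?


0b10100000, position 6 = 0

0


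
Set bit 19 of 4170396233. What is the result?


4170396233 | (1 << 19) = 4170396233 | 524288 = 4170920521

4170920521


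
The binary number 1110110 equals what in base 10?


1110110 in decimal = 118

118


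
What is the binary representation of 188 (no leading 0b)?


188 = 10111100 in binary

10111100


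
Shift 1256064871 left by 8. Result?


0b1001010110111100000011101100111 << 8 = 0b100101011011110000001110110011100000000 = 321552606976

321552606976


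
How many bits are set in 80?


0b1010000 has 2 set bits

2


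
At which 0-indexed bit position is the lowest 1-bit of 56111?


0b1101101100101111. Lowest set bit at position 0

0


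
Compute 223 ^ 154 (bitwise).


0b11011111 ^ 0b10011010 = 0b1000101 = 69

69


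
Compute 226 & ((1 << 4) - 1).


226 & 15 = 2

2


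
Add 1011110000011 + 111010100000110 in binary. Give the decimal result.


1011110000011 + 111010100000110 = 1000110010001001 = 35977

35977


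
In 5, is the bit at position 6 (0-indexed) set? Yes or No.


0b101, bit 6 = 0. No

No


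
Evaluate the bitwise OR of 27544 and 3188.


0b110101110011000 | 0b110001110100 = 0b110111111111100 = 28668

28668


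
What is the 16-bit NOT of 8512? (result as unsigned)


~0b10000101000000 = 0b1101111010111111 = 57023 (16-bit unsigned)

57023


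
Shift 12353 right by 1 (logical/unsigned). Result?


0b11000001000001 >> 1 = 0b1100000100000 = 6176

6176


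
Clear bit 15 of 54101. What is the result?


54101 & ~(1 << 15) = 21333

21333


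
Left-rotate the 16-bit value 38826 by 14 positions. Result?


Rotate 0b1001011110101010 left by 14 (16-bit) = 0b1010010111101010 = 42474

42474


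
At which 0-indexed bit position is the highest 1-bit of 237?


0b11101101. Highest set bit at position 7

7


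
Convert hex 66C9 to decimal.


66C9 hex = 26313 decimal

26313


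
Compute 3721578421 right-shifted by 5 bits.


0b11011101110100101100011110110101 >> 5 = 0b110111011101001011000111101 = 116299325

116299325


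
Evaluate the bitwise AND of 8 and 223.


0b1000 & 0b11011111 = 0b1000 = 8

8


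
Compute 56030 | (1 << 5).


56030 | (1 << 5) = 56030 | 32 = 56062

56062


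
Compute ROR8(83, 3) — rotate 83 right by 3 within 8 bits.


Rotate 0b1010011 right by 3 (8-bit) = 0b1101010 = 106

106


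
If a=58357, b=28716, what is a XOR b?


58357 ^ 28716 = 37849

37849


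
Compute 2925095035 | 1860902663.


0b10101110010110010110100001111011 | 0b1101110111010110001111100000111 = 0b11101110111110110111111101111111 = 4009459583

4009459583


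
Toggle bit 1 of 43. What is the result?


43 ^ (1 << 1) = 43 ^ 2 = 41

41


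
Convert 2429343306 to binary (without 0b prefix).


2429343306 = 10010000110011001101011001001010 in binary

10010000110011001101011001001010


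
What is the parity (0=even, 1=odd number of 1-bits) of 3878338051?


0b11100111001010101011111000000011 has 17 ones => parity 1

1


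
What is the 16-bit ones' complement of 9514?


9514 ^ 65535 = 56021

56021


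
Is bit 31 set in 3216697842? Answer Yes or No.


0b10111111101110101110100111110010, bit 31 = 1. Yes

Yes


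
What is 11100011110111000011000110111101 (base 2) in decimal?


11100011110111000011000110111101 in decimal = 3822858685

3822858685


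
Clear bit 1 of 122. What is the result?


122 & ~(1 << 1) = 120

120


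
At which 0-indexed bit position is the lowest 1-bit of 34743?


0b1000011110110111. Lowest set bit at position 0

0


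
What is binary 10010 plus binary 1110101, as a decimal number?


10010 + 1110101 = 10000111 = 135

135


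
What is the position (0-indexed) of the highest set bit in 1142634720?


0b1000100000110110011100011100000. Highest set bit at position 30

30


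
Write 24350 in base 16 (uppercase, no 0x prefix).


24350 = 5F1E hex

5F1E


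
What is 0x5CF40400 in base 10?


5CF40400 hex = 1559495680 decimal

1559495680


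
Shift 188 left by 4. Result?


0b10111100 << 4 = 0b101111000000 = 3008

3008


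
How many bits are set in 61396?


0b1110111111010100 has 11 set bits

11


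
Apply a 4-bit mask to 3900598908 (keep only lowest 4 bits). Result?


3900598908 & 15 = 12

12


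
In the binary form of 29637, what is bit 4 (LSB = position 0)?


0b111001111000101, position 4 = 0

0


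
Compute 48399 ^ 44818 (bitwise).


0b1011110100001111 ^ 0b1010111100010010 = 0b1001000011101 = 4637

4637


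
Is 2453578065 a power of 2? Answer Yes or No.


0b10010010001111101010000101010001. Multiple bits set => No

No


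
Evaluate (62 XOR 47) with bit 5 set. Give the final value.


Step 1: 62 ^ 47 = 17
Step 2: 17 | (1 << 5) = 17 | 32 = 49

49


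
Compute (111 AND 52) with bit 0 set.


Step 1: 111 & 52 = 36
Step 2: 36 | (1 << 0) = 36 | 1 = 37

37


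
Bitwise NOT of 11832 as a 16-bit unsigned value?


~0b10111000111000 = 0b1101000111000111 = 53703 (16-bit unsigned)

53703


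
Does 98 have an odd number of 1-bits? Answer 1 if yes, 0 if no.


0b1100010 has 3 ones => parity 1

1


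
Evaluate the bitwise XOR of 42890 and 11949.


0b1010011110001010 ^ 0b10111010101101 = 0b1000100100100111 = 35111

35111


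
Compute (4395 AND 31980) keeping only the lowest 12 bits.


Step 1: 4395 & 31980 = 4136
Step 2: 4136 & 4095 = 40

40


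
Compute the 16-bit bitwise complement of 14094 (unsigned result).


~0b11011100001110 = 0b1100100011110001 = 51441 (16-bit unsigned)

51441


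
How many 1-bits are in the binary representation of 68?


0b1000100 has 2 set bits

2


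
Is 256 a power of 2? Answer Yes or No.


0b100000000. Only one bit set => Yes

Yes


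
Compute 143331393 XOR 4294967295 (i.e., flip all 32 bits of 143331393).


143331393 ^ 4294967295 = 4151635902

4151635902


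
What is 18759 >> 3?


0b100100101000111 >> 3 = 0b100100101000 = 2344

2344


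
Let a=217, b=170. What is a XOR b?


217 ^ 170 = 115

115


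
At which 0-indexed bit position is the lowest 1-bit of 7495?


0b1110101000111. Lowest set bit at position 0

0


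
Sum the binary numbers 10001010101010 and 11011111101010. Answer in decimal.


10001010101010 + 11011111101010 = 101101010010100 = 23188

23188


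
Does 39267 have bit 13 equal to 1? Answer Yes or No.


0b1001100101100011, bit 13 = 0. No

No


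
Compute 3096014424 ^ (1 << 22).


3096014424 ^ (1 << 22) = 3096014424 ^ 4194304 = 3100208728

3100208728


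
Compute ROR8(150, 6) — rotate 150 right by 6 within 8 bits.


Rotate 0b10010110 right by 6 (8-bit) = 0b1011010 = 90

90


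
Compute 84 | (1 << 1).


84 | (1 << 1) = 84 | 2 = 86

86


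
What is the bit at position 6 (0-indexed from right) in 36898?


0b1001000000100010, position 6 = 0

0


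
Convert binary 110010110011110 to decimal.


110010110011110 in decimal = 26014

26014


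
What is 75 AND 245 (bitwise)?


0b1001011 & 0b11110101 = 0b1000001 = 65

65


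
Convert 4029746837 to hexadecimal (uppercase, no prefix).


4029746837 = F0310E95 hex

F0310E95


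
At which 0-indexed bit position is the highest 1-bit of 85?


0b1010101. Highest set bit at position 6

6


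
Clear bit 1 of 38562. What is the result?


38562 & ~(1 << 1) = 38560

38560


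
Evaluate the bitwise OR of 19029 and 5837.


0b100101001010101 | 0b1011011001101 = 0b101111011011101 = 24285

24285


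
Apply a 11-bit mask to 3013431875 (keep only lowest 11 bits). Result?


3013431875 & 2047 = 579

579


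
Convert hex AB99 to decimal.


AB99 hex = 43929 decimal

43929


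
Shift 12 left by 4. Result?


0b1100 << 4 = 0b11000000 = 192

192


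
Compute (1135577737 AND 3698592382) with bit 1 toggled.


Step 1: 1135577737 & 3698592382 = 1076103688
Step 2: 1076103688 ^ (1 << 1) = 1076103688 ^ 2 = 1076103690

1076103690


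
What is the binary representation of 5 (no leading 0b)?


5 = 101 in binary

101


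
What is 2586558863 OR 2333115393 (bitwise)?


0b10011010001010111100000110001111 | 0b10001011000100001000010000000001 = 0b10011011001110111100010110001111 = 2604385679

2604385679


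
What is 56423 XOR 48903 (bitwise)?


0b1101110001100111 ^ 0b1011111100000111 = 0b110001101100000 = 25440

25440


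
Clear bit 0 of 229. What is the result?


229 & ~(1 << 0) = 228

228


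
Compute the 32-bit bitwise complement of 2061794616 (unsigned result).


~0b1111010111001000111110100111000 = 0b10000101000110111000001011000111 = 2233172679 (32-bit unsigned)

2233172679


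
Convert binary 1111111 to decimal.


1111111 in decimal = 127

127


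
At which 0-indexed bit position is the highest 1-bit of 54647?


0b1101010101110111. Highest set bit at position 15

15


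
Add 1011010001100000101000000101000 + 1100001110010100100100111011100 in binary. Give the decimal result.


1011010001100000101000000101000 + 1100001110010100100100111011100 = 10111011111110101001101000000100 = 3153762820

3153762820


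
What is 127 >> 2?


0b1111111 >> 2 = 0b11111 = 31

31


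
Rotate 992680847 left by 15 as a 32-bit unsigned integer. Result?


Rotate 0b111011001010110001101110001111 left by 15 (32-bit) = 0b10001101110001111001110110010101 = 2378669461

2378669461


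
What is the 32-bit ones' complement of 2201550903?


2201550903 ^ 4294967295 = 2093416392

2093416392


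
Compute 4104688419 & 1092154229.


0b11110100101010001001001100100011 & 0b1000001000110001111001101110101 = 0b1000000000010001001001100100001 = 1074303777

1074303777


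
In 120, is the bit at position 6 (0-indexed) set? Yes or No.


0b1111000, bit 6 = 1. Yes

Yes


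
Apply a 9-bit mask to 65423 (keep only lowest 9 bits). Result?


65423 & 511 = 399

399
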